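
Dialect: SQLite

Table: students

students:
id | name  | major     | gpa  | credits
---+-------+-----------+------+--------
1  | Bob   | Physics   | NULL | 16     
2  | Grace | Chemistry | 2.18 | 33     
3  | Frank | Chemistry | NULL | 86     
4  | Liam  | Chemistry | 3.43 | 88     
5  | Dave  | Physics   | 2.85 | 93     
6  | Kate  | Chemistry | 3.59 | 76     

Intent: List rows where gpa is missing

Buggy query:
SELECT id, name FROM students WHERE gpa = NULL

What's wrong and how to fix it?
Bug: Comparing to NULL with '=' never matches; NULL = NULL is unknown, not true

Fix: Replace '= NULL' with 'IS NULL'

Corrected query:
SELECT id, name FROM students WHERE gpa IS NULL

Result:
id | name 
---+------
1  | Bob  
3  | Frank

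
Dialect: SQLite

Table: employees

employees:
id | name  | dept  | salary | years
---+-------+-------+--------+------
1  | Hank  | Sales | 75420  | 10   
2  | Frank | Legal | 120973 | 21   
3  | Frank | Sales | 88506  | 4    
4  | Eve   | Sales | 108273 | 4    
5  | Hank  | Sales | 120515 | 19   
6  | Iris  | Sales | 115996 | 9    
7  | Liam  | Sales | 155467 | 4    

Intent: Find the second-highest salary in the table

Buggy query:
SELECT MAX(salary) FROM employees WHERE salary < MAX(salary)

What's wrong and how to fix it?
Bug: The inner MAX is an aggregate inside WHERE, which is not allowed

Fix: Compute the overall MAX in a subquery, then take MAX of rows below it

Corrected query:
SELECT MAX(salary) FROM employees WHERE salary < (SELECT MAX(salary) FROM employees)

Result:
MAX(salary)
-----------
120973     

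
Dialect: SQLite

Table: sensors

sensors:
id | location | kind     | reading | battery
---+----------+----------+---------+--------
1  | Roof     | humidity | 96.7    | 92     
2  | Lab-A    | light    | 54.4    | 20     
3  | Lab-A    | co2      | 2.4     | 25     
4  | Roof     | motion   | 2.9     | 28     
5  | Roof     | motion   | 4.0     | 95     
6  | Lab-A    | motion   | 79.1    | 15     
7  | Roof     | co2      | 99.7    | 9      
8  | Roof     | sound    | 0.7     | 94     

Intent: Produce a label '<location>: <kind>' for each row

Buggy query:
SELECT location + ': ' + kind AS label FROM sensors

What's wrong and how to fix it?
Bug: SQLite uses || for string concatenation; + coerces text to numbers (yielding 0)

Fix: Use the || operator for string concatenation

Corrected query:
SELECT location || ': ' || kind AS label FROM sensors

Result:
label         
--------------
Roof: humidity
Lab-A: light  
Lab-A: co2    
Roof: motion  
Roof: motion  
Lab-A: motion 
Roof: co2     
Roof: sound   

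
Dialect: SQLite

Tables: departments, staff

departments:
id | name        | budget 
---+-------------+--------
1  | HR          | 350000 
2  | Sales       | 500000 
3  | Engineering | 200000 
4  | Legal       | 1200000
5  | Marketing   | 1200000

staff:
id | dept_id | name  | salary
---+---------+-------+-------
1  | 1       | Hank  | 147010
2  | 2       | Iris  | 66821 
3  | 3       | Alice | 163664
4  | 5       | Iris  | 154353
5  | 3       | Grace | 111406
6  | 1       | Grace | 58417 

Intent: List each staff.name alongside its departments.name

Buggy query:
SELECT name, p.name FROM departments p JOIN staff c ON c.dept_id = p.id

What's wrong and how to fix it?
Bug: Both tables have a 'name' column; the unqualified reference is ambiguous

Fix: Prefix ambiguous columns with the table alias

Corrected query:
SELECT c.name, p.name FROM departments p JOIN staff c ON c.dept_id = p.id

Result:
name  | name       
------+------------
Hank  | HR         
Iris  | Sales      
Alice | Engineering
Iris  | Marketing  
Grace | Engineering
Grace | HR         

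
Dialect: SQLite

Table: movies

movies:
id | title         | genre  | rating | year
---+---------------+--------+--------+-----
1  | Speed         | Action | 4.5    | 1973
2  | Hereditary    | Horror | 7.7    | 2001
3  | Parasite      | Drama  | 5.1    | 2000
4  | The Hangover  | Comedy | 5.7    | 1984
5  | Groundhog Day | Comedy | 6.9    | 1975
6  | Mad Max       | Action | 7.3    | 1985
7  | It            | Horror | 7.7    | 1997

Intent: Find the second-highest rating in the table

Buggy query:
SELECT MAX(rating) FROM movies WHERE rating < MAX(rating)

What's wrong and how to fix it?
Bug: The inner MAX is an aggregate inside WHERE, which is not allowed

Fix: Compute the overall MAX in a subquery, then take MAX of rows below it

Corrected query:
SELECT MAX(rating) FROM movies WHERE rating < (SELECT MAX(rating) FROM movies)

Result:
MAX(rating)
-----------
7.3        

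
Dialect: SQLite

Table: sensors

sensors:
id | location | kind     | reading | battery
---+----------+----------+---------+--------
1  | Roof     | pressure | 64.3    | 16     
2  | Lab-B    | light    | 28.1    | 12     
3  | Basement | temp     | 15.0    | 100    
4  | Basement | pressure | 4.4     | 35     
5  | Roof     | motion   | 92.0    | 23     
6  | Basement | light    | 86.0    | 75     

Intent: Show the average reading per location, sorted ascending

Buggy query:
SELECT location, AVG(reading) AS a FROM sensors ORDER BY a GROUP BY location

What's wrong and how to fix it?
Bug: ORDER BY appears before GROUP BY; SQL clause order requires GROUP BY first

Fix: Reorder: SELECT … FROM … GROUP BY … ORDER BY …

Corrected query:
SELECT location, AVG(reading) AS a FROM sensors GROUP BY location ORDER BY a

Result:
location | a        
---------+----------
Lab-B    | 28.1     
Basement | 35.133333
Roof     | 78.15    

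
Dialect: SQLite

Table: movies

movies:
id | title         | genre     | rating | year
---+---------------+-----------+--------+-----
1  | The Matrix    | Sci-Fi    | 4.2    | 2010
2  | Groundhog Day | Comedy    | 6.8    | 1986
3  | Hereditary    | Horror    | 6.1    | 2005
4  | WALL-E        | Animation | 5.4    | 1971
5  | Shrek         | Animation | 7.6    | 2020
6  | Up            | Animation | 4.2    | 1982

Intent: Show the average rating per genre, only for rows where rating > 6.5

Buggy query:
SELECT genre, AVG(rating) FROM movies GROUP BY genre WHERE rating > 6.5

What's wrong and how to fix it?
Bug: Row-level WHERE must come before GROUP BY in the clause order

Fix: Place WHERE between FROM and GROUP BY

Corrected query:
SELECT genre, AVG(rating) FROM movies WHERE rating > 6.5 GROUP BY genre

Result:
genre     | AVG(rating)
----------+------------
Animation | 7.6        
Comedy    | 6.8        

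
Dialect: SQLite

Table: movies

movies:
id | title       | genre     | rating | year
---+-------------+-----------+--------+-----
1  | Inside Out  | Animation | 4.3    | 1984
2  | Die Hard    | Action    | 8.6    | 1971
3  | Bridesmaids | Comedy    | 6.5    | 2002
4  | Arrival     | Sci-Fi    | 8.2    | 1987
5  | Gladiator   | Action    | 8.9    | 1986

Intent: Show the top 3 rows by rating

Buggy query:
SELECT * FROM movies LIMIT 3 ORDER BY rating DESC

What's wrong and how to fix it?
Bug: ORDER BY cannot follow LIMIT; LIMIT is the final clause

Fix: Sort with ORDER BY, then apply LIMIT

Corrected query:
SELECT * FROM movies ORDER BY rating DESC LIMIT 3

Result:
id | title     | genre  | rating | year
---+-----------+--------+--------+-----
5  | Gladiator | Action | 8.9    | 1986
2  | Die Hard  | Action | 8.6    | 1971
4  | Arrival   | Sci-Fi | 8.2    | 1987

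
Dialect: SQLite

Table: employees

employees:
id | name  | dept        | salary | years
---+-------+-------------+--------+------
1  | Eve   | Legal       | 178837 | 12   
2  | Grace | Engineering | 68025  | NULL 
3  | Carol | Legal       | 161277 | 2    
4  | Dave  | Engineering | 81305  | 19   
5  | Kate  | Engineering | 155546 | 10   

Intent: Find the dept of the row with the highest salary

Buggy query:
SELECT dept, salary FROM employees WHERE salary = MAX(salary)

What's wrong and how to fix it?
Bug: WHERE is evaluated per row; an aggregate over the whole table isn't defined there

Fix: Use a subquery: WHERE salary = (SELECT MAX(salary) FROM employees)

Corrected query:
SELECT dept, salary FROM employees WHERE salary = (SELECT MAX(salary) FROM employees)

Result:
dept  | salary
------+-------
Legal | 178837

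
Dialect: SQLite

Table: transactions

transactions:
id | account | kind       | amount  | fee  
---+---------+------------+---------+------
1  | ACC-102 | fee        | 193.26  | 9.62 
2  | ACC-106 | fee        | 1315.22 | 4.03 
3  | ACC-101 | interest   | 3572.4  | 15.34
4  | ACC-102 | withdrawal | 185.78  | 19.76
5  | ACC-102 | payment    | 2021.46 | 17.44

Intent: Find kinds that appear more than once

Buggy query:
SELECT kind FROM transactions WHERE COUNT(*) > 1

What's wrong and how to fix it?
Bug: COUNT(*) is an aggregate and cannot be used in WHERE

Fix: Group first, then use HAVING for the count condition

Corrected query:
SELECT kind FROM transactions GROUP BY kind HAVING COUNT(*) > 1

Result:
kind
----
fee 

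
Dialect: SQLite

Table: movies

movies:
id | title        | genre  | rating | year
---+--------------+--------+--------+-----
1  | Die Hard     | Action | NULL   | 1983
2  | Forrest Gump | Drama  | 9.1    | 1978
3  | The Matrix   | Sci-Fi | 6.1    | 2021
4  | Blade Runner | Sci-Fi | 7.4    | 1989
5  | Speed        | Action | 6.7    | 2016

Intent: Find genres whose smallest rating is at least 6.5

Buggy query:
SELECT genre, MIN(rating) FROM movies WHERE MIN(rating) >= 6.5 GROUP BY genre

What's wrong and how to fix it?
Bug: MIN() in WHERE is a misuse of aggregate

Fix: Replace WHERE with HAVING after the GROUP BY

Corrected query:
SELECT genre, MIN(rating) FROM movies GROUP BY genre HAVING MIN(rating) >= 6.5

Result:
genre  | MIN(rating)
-------+------------
Action | 6.7        
Drama  | 9.1        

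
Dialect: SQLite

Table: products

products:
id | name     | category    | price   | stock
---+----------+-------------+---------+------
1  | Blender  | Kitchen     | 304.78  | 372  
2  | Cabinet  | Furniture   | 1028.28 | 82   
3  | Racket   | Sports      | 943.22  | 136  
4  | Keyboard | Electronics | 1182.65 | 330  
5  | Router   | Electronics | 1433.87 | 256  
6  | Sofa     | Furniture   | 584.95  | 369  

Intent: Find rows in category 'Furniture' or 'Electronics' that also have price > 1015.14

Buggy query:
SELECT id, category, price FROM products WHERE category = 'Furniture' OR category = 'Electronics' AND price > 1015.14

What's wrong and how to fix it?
Bug: AND binds tighter than OR, so this parses as category = 'Furniture' OR (category = 'Electronics' AND price > 1015.14)

Fix: Group the OR with parentheses (or use IN), then AND the threshold

Corrected query:
SELECT id, category, price FROM products WHERE (category = 'Furniture' OR category = 'Electronics') AND price > 1015.14

Result:
id | category    | price  
---+-------------+--------
2  | Furniture   | 1028.28
4  | Electronics | 1182.65
5  | Electronics | 1433.87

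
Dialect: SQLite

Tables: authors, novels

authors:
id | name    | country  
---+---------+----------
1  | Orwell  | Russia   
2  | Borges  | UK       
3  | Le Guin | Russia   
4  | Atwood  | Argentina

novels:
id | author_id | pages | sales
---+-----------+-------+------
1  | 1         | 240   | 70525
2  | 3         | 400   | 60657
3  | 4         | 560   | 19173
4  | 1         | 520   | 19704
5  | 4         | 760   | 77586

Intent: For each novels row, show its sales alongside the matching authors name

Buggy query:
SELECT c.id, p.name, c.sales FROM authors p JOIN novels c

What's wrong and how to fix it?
Bug: Missing join condition: each novels row is matched to all authors rows instead of just its own

Fix: Add ON c.author_id = p.id to the JOIN

Corrected query:
SELECT c.id, p.name, c.sales FROM authors p JOIN novels c ON c.author_id = p.id

Result:
id | name    | sales
---+---------+------
1  | Orwell  | 70525
2  | Le Guin | 60657
3  | Atwood  | 19173
4  | Orwell  | 19704
5  | Atwood  | 77586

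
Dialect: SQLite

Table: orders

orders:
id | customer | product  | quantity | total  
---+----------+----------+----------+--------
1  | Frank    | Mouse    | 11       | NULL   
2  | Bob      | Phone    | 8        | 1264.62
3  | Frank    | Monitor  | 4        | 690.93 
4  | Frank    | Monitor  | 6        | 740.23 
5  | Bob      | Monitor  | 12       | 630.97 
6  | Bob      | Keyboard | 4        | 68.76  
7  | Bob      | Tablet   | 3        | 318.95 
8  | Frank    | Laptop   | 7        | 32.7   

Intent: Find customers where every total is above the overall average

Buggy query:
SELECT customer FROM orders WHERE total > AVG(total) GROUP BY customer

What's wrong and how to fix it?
Bug: WHERE evaluates per row before aggregation, so AVG() is unavailable

Fix: Use a subquery for AVG and a HAVING MIN(...) filter so the condition holds for every row in the group

Corrected query:
SELECT customer FROM orders GROUP BY customer HAVING MIN(total) > (SELECT AVG(total) FROM orders)

Result:
(no rows)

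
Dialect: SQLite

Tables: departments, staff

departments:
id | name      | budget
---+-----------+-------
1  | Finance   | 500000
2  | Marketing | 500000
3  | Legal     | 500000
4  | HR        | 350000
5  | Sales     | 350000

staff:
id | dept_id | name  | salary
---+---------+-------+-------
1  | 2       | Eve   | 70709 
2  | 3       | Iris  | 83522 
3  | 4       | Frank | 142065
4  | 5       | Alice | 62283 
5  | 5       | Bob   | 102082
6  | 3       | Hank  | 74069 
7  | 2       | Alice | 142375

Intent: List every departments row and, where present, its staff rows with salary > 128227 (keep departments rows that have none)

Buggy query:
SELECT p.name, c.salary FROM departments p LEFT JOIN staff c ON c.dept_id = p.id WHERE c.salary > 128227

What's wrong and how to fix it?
Bug: A WHERE condition on the right-hand table after LEFT JOIN drops unmatched parents

Fix: Put 'c.salary > 128227' in the JOIN's ON clause instead of WHERE

Corrected query:
SELECT p.name, c.salary FROM departments p LEFT JOIN staff c ON c.dept_id = p.id AND c.salary > 128227

Result:
name      | salary
----------+-------
Finance   | NULL  
Marketing | 142375
Legal     | NULL  
HR        | 142065
Sales     | NULL  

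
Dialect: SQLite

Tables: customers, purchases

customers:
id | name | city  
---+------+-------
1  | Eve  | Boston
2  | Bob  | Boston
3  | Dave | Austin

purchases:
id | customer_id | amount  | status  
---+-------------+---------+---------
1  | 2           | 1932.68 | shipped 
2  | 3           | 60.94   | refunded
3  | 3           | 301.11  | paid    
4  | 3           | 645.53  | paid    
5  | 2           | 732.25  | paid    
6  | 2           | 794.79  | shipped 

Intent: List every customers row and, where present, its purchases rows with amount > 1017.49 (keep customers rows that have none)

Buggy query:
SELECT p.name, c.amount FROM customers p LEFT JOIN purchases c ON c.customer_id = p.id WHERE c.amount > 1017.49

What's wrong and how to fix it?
Bug: Filtering c.amount in WHERE discards the NULL rows produced by LEFT JOIN, turning it into an inner join

Fix: Move the right-table condition into the ON clause so unmatched parents are kept

Corrected query:
SELECT p.name, c.amount FROM customers p LEFT JOIN purchases c ON c.customer_id = p.id AND c.amount > 1017.49

Result:
name | amount 
-----+--------
Eve  | NULL   
Bob  | 1932.68
Dave | NULL   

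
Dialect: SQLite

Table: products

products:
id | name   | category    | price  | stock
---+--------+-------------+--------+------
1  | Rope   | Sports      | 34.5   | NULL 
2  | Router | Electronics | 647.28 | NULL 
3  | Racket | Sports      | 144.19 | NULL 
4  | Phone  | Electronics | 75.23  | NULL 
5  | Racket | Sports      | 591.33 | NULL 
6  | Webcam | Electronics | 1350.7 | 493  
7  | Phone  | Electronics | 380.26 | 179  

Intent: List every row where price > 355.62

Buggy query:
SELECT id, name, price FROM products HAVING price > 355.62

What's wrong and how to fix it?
Bug: HAVING filters the output of aggregation, but this query has no GROUP BY and no aggregate functions, so SQLite rejects it (HAVING clause on a non-aggregate query); the condition here is per row

Fix: Replace HAVING with WHERE since the condition applies to individual rows

Corrected query:
SELECT id, name, price FROM products WHERE price > 355.62

Result:
id | name   | price 
---+--------+-------
2  | Router | 647.28
5  | Racket | 591.33
6  | Webcam | 1350.7
7  | Phone  | 380.26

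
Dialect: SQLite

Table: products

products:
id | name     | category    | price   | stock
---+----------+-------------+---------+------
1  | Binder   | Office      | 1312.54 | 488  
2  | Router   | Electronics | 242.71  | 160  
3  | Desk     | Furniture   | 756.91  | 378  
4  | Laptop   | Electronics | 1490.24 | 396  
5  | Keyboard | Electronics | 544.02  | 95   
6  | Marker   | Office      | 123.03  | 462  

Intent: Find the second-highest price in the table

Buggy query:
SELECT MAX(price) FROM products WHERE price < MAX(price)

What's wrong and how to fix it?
Bug: MAX(price) on the right of the comparison is an aggregate-in-WHERE error

Fix: Compute the overall MAX in a subquery, then take MAX of rows below it

Corrected query:
SELECT MAX(price) FROM products WHERE price < (SELECT MAX(price) FROM products)

Result:
MAX(price)
----------
1312.54   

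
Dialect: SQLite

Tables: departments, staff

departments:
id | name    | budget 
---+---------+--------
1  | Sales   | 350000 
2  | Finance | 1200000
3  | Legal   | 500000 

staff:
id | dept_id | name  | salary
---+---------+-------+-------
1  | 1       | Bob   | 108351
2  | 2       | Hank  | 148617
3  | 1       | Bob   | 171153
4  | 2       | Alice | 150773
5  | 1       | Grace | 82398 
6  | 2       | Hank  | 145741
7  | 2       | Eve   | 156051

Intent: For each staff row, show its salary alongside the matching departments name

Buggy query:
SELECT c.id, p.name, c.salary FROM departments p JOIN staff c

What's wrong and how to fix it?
Bug: Missing join condition: each staff row is matched to all departments rows instead of just its own

Fix: Specify the join condition linking the foreign key to the parent id

Corrected query:
SELECT c.id, p.name, c.salary FROM departments p JOIN staff c ON c.dept_id = p.id

Result:
id | name    | salary
---+---------+-------
1  | Sales   | 108351
2  | Finance | 148617
3  | Sales   | 171153
4  | Finance | 150773
5  | Sales   | 82398 
6  | Finance | 145741
7  | Finance | 156051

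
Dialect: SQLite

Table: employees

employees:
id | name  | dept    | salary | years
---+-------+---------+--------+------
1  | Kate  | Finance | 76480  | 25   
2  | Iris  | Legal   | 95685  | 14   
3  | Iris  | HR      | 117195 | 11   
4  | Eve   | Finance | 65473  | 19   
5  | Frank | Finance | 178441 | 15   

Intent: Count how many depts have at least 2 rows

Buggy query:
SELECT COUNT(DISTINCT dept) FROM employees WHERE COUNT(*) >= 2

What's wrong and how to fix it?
Bug: COUNT(*) cannot appear in WHERE; the per-group count doesn't exist yet

Fix: Use a subquery that GROUPs and filters with HAVING, then count its rows

Corrected query:
SELECT COUNT(*) FROM (SELECT dept FROM employees GROUP BY dept HAVING COUNT(*) >= 2)

Result:
COUNT(*)
--------
1       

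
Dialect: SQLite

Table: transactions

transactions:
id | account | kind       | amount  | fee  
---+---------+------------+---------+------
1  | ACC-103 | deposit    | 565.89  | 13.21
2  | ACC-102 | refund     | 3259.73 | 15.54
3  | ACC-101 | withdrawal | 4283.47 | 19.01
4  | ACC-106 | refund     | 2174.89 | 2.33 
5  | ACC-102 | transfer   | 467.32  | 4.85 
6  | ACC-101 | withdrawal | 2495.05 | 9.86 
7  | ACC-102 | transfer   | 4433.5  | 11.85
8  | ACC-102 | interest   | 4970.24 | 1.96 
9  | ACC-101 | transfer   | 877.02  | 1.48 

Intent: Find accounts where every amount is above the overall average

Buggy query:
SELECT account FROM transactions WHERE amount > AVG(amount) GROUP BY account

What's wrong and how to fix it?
Bug: WHERE evaluates per row before aggregation, so AVG() is unavailable

Fix: Use a subquery for AVG and a HAVING MIN(...) filter so the condition holds for every row in the group

Corrected query:
SELECT account FROM transactions GROUP BY account HAVING MIN(amount) > (SELECT AVG(amount) FROM transactions)

Result:
(no rows)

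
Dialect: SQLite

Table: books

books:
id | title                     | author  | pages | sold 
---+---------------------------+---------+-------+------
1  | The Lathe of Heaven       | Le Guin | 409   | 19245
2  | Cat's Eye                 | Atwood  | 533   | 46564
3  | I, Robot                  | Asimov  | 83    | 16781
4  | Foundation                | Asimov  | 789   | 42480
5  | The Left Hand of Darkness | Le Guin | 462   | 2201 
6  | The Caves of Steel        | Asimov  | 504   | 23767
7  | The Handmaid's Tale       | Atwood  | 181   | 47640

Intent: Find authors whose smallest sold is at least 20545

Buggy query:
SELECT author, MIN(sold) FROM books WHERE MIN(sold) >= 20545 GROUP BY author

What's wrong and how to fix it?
Bug: Aggregates like MIN are computed per group after WHERE runs

Fix: Use HAVING for the per-group MIN condition

Corrected query:
SELECT author, MIN(sold) FROM books GROUP BY author HAVING MIN(sold) >= 20545

Result:
author | MIN(sold)
-------+----------
Atwood | 46564    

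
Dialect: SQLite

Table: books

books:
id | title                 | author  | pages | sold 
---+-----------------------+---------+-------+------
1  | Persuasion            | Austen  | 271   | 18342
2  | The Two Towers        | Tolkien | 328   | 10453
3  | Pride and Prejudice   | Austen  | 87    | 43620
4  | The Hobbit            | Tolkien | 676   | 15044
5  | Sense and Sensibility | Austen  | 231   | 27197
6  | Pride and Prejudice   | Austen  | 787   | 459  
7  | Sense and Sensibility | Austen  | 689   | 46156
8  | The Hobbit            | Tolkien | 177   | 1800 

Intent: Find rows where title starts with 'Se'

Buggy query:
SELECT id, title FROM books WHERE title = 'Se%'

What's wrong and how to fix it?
Bug: Wildcards only work with LIKE; '=' treats '%' as a literal character

Fix: Use LIKE for wildcard pattern matching

Corrected query:
SELECT id, title FROM books WHERE title LIKE 'Se%'

Result:
id | title                
---+----------------------
5  | Sense and Sensibility
7  | Sense and Sensibility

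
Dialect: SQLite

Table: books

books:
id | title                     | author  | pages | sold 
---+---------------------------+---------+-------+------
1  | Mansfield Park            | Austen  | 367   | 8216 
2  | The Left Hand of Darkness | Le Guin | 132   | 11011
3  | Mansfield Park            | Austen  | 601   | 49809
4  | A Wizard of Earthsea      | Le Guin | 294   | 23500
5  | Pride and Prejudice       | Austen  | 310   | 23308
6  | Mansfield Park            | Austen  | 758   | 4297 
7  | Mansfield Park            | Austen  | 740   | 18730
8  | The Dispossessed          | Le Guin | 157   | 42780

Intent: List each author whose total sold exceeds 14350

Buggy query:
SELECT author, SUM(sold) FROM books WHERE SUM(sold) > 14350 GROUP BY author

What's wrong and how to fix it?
Bug: Aggregate functions cannot appear in a WHERE clause

Fix: Use HAVING (which filters groups after aggregation) instead of WHERE

Corrected query:
SELECT author, SUM(sold) FROM books GROUP BY author HAVING SUM(sold) > 14350

Result:
author  | SUM(sold)
--------+----------
Austen  | 104360   
Le Guin | 77291    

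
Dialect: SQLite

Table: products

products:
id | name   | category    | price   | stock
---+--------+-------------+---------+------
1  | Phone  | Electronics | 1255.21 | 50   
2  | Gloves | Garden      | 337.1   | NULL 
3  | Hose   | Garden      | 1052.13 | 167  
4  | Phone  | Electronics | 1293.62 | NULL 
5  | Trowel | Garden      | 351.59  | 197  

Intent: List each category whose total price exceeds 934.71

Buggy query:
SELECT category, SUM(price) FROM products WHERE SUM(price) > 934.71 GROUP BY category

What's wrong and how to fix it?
Bug: SUM(price) is an aggregate, but WHERE filters rows before aggregation

Fix: Move the aggregate condition to a HAVING clause

Corrected query:
SELECT category, SUM(price) FROM products GROUP BY category HAVING SUM(price) > 934.71

Result:
category    | SUM(price)
------------+-----------
Electronics | 2548.83   
Garden      | 1740.82   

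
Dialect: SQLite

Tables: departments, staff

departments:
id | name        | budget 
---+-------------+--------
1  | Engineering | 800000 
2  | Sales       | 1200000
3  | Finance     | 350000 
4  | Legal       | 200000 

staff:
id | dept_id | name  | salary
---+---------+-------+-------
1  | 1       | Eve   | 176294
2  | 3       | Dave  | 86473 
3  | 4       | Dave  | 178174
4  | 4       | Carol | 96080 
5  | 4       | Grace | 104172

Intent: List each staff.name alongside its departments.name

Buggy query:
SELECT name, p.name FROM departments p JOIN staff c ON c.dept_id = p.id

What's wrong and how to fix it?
Bug: Both tables have a 'name' column; the unqualified reference is ambiguous

Fix: Prefix ambiguous columns with the table alias

Corrected query:
SELECT c.name, p.name FROM departments p JOIN staff c ON c.dept_id = p.id

Result:
name  | name       
------+------------
Eve   | Engineering
Dave  | Finance    
Dave  | Legal      
Carol | Legal      
Grace | Legal      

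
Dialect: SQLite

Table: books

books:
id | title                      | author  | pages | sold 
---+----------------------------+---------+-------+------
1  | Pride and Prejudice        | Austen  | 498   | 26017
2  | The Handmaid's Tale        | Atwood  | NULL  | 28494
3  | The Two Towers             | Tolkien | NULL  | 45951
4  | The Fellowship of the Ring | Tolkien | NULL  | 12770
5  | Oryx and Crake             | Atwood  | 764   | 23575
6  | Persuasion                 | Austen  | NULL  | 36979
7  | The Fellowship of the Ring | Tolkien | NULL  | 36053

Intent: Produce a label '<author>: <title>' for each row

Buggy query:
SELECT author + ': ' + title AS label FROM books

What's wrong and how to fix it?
Bug: '+' is numeric addition; on text columns SQLite converts them to 0 instead of concatenating

Fix: Replace + with || to concatenate text

Corrected query:
SELECT author || ': ' || title AS label FROM books

Result:
label                              
-----------------------------------
Austen: Pride and Prejudice        
Atwood: The Handmaid's Tale        
Tolkien: The Two Towers            
Tolkien: The Fellowship of the Ring
Atwood: Oryx and Crake             
Austen: Persuasion                 
Tolkien: The Fellowship of the Ring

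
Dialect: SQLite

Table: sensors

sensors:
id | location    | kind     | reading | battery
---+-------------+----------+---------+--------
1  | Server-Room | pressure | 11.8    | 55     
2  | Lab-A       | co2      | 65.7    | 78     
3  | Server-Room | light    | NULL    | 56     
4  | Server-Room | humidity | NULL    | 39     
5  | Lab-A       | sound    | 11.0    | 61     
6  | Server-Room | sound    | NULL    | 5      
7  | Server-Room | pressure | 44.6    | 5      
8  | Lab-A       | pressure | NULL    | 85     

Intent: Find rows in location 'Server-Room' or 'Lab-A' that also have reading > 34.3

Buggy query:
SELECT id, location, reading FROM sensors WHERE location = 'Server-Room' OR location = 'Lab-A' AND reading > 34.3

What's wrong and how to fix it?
Bug: Without parentheses, AND is evaluated before OR, so the reading filter only applies to the 'Lab-A' branch

Fix: Add parentheses around the OR so the AND applies to both alternatives

Corrected query:
SELECT id, location, reading FROM sensors WHERE (location = 'Server-Room' OR location = 'Lab-A') AND reading > 34.3

Result:
id | location    | reading
---+-------------+--------
2  | Lab-A       | 65.7   
7  | Server-Room | 44.6   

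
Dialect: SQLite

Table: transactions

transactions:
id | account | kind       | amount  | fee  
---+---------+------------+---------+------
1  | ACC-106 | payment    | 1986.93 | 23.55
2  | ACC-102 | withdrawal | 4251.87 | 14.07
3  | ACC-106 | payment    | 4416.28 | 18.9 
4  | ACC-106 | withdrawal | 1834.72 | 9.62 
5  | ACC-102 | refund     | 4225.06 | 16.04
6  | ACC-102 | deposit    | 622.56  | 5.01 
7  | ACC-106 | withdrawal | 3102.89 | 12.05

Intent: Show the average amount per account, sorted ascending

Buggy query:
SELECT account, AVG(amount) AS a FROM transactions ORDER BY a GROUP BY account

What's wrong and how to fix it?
Bug: GROUP BY must precede ORDER BY

Fix: Reorder: SELECT … FROM … GROUP BY … ORDER BY …

Corrected query:
SELECT account, AVG(amount) AS a FROM transactions GROUP BY account ORDER BY a

Result:
account | a          
--------+------------
ACC-106 | 2835.205   
ACC-102 | 3033.163333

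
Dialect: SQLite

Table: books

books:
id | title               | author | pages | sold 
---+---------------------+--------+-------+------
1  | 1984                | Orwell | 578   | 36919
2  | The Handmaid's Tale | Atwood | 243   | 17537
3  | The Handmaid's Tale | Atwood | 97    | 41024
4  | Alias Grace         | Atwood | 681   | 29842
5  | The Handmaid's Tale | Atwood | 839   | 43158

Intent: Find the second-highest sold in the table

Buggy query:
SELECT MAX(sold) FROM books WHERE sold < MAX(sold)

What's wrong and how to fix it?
Bug: The inner MAX is an aggregate inside WHERE, which is not allowed

Fix: Compute the overall MAX in a subquery, then take MAX of rows below it

Corrected query:
SELECT MAX(sold) FROM books WHERE sold < (SELECT MAX(sold) FROM books)

Result:
MAX(sold)
---------
41024    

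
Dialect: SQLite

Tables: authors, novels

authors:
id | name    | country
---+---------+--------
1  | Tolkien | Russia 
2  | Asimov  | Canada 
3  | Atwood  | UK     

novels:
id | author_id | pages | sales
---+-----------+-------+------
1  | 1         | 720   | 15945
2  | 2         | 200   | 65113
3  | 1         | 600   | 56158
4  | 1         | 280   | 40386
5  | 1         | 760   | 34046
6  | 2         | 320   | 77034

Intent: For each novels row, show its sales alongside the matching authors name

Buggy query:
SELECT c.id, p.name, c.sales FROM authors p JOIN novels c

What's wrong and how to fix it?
Bug: JOIN with no ON clause produces a cartesian product; every novels row pairs with every authors row

Fix: Add ON c.author_id = p.id to the JOIN

Corrected query:
SELECT c.id, p.name, c.sales FROM authors p JOIN novels c ON c.author_id = p.id

Result:
id | name    | sales
---+---------+------
1  | Tolkien | 15945
2  | Asimov  | 65113
3  | Tolkien | 56158
4  | Tolkien | 40386
5  | Tolkien | 34046
6  | Asimov  | 77034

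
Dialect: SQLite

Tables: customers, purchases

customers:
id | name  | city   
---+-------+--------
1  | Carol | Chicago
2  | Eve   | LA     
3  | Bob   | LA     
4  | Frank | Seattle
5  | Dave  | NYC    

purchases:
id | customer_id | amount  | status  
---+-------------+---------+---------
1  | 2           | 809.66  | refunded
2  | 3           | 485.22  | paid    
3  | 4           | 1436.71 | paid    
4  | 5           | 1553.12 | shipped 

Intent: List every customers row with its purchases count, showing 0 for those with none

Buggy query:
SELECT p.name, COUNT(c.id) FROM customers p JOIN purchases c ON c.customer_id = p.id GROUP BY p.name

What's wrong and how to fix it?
Bug: An inner join excludes parents with zero children

Fix: Use LEFT JOIN so parents without children still appear (COUNT(c.id) gives 0)

Corrected query:
SELECT p.name, COUNT(c.id) FROM customers p LEFT JOIN purchases c ON c.customer_id = p.id GROUP BY p.name

Result:
name  | COUNT(c.id)
------+------------
Bob   | 1          
Carol | 0          
Dave  | 1          
Eve   | 1          
Frank | 1          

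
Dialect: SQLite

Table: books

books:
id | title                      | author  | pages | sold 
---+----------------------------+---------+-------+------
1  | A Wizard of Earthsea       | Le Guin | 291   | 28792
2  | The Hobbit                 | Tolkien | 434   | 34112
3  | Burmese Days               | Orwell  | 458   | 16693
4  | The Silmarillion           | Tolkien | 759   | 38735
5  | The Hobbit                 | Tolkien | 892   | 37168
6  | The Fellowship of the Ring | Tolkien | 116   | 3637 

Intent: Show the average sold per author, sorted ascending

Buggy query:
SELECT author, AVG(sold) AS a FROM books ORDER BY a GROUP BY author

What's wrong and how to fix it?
Bug: ORDER BY appears before GROUP BY; SQL clause order requires GROUP BY first

Fix: Reorder: SELECT … FROM … GROUP BY … ORDER BY …

Corrected query:
SELECT author, AVG(sold) AS a FROM books GROUP BY author ORDER BY a

Result:
author  | a    
--------+------
Orwell  | 16693
Tolkien | 28413
Le Guin | 28792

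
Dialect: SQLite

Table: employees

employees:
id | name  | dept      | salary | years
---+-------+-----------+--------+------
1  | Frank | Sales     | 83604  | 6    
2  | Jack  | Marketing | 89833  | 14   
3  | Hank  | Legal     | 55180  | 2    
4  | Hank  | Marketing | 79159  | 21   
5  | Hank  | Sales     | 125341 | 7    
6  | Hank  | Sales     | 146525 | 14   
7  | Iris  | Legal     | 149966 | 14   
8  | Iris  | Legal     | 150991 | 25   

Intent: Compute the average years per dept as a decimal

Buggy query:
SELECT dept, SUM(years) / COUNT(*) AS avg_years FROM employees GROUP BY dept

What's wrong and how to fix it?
Bug: SUM(years) and COUNT(*) are both integers; the division truncates the fractional part

Fix: Cast one side to REAL so the division keeps the fractional part

Corrected query:
SELECT dept, SUM(years) * 1.0 / COUNT(*) AS avg_years FROM employees GROUP BY dept

Result:
dept      | avg_years
----------+----------
Legal     | 13.666667
Marketing | 17.5     
Sales     | 9        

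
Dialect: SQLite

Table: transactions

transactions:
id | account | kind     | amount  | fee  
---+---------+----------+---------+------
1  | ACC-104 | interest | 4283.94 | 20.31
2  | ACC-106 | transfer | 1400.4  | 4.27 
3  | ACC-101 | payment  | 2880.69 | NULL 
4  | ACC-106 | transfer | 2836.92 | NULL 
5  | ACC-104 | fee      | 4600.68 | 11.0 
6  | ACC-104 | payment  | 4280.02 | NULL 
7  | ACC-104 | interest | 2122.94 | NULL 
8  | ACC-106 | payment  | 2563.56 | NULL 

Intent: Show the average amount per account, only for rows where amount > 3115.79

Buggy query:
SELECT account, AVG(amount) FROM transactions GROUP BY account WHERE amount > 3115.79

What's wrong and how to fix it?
Bug: Row-level WHERE must come before GROUP BY in the clause order

Fix: Place WHERE between FROM and GROUP BY

Corrected query:
SELECT account, AVG(amount) FROM transactions WHERE amount > 3115.79 GROUP BY account

Result:
account | AVG(amount)
--------+------------
ACC-104 | 4388.213333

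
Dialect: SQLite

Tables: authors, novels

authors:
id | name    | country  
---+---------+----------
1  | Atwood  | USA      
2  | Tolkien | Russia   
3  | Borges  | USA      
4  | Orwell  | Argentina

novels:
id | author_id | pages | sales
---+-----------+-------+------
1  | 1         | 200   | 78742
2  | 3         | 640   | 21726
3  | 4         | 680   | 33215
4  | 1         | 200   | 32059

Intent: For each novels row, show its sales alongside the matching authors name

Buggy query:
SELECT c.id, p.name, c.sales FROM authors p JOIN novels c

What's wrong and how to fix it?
Bug: Missing join condition: each novels row is matched to all authors rows instead of just its own

Fix: Specify the join condition linking the foreign key to the parent id

Corrected query:
SELECT c.id, p.name, c.sales FROM authors p JOIN novels c ON c.author_id = p.id

Result:
id | name   | sales
---+--------+------
1  | Atwood | 78742
2  | Borges | 21726
3  | Orwell | 33215
4  | Atwood | 32059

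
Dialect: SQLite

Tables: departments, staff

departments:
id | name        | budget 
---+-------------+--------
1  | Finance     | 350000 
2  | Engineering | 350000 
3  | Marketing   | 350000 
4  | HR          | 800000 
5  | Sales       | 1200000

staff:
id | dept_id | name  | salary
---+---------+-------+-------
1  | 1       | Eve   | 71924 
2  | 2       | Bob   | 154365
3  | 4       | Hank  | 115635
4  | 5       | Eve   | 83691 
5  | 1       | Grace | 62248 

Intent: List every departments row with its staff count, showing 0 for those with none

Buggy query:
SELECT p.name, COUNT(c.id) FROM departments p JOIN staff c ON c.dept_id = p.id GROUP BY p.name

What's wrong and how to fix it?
Bug: INNER JOIN drops departments rows that have no matching staff rows

Fix: Switch to LEFT JOIN to retain unmatched parent rows

Corrected query:
SELECT p.name, COUNT(c.id) FROM departments p LEFT JOIN staff c ON c.dept_id = p.id GROUP BY p.name

Result:
name        | COUNT(c.id)
------------+------------
Engineering | 1          
Finance     | 2          
HR          | 1          
Marketing   | 0          
Sales       | 1          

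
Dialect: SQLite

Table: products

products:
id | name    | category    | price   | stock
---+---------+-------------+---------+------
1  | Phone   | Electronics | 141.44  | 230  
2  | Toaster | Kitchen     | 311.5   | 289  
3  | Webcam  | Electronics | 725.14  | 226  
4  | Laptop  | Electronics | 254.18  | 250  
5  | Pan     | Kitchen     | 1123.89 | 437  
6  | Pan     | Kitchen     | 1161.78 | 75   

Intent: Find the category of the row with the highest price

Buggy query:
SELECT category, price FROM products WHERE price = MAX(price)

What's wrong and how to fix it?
Bug: WHERE is evaluated per row; an aggregate over the whole table isn't defined there

Fix: Wrap MAX in a scalar subquery so WHERE compares against a single value

Corrected query:
SELECT category, price FROM products WHERE price = (SELECT MAX(price) FROM products)

Result:
category | price  
---------+--------
Kitchen  | 1161.78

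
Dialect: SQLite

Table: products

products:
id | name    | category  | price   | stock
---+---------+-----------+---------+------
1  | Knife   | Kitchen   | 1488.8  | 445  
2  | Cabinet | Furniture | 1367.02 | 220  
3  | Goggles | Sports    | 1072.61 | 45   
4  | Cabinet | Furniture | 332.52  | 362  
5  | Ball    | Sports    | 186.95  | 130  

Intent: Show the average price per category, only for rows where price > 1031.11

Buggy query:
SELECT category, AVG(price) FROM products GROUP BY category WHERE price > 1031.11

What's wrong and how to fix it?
Bug: Row-level WHERE must come before GROUP BY in the clause order

Fix: Place WHERE between FROM and GROUP BY

Corrected query:
SELECT category, AVG(price) FROM products WHERE price > 1031.11 GROUP BY category

Result:
category  | AVG(price)
----------+-----------
Furniture | 1367.02   
Kitchen   | 1488.8    
Sports    | 1072.61   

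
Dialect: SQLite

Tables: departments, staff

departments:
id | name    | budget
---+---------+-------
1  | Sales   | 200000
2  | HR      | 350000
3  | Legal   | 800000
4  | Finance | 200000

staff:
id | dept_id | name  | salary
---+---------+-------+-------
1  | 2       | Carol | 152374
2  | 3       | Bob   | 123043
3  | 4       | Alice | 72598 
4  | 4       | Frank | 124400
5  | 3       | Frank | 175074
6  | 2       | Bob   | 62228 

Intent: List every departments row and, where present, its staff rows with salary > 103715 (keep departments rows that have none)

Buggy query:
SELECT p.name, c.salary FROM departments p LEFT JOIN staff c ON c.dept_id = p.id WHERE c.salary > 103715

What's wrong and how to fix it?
Bug: Filtering c.salary in WHERE discards the NULL rows produced by LEFT JOIN, turning it into an inner join

Fix: Move the right-table condition into the ON clause so unmatched parents are kept

Corrected query:
SELECT p.name, c.salary FROM departments p LEFT JOIN staff c ON c.dept_id = p.id AND c.salary > 103715

Result:
name    | salary
--------+-------
Sales   | NULL  
HR      | 152374
Legal   | 123043
Legal   | 175074
Finance | 124400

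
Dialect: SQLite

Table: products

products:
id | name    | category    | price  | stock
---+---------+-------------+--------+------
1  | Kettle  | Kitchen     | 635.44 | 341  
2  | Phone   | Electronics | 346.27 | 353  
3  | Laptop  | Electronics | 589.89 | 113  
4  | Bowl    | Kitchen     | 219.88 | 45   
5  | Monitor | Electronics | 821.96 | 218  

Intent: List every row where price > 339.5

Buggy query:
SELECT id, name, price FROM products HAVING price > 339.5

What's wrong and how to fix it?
Bug: This is a non-aggregate query (no GROUP BY, no aggregates), so in SQLite the HAVING clause is invalid here; a row-level condition belongs in WHERE

Fix: Use WHERE for row-level filtering

Corrected query:
SELECT id, name, price FROM products WHERE price > 339.5

Result:
id | name    | price 
---+---------+-------
1  | Kettle  | 635.44
2  | Phone   | 346.27
3  | Laptop  | 589.89
5  | Monitor | 821.96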